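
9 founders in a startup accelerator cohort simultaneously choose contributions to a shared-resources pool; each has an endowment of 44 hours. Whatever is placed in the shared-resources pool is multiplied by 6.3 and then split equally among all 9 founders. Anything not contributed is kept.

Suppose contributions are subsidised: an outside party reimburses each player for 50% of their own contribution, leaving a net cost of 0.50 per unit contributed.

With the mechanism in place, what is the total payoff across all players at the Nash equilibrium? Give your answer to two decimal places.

2692.80 hours

Under the mechanism each unit contributed yields (6.3/9) / 0.50 = 1.4000 back to its contributor per unit of net cost, which exceeds 1, making full contribution the dominant choice for everyone.
So the Nash equilibrium is full contribution by all 9; the group earns 9 × (44 × 0.50 + 6.3 × 44) = 2692.80.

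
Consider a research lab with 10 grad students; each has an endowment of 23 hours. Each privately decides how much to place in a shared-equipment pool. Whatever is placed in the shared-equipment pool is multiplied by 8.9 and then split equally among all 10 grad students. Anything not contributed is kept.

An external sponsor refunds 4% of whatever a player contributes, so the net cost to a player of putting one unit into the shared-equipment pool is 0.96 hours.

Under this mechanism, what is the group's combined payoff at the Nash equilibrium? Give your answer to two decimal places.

230.00 hours

With the mechanism, a contributed unit returns (8.9/10) / 0.96 = 0.9271 per unit of net cost — still below 1 — so contributing 0 remains dominant for every player.
Everyone keeps their endowment and the group total is 10 × 23 = 230.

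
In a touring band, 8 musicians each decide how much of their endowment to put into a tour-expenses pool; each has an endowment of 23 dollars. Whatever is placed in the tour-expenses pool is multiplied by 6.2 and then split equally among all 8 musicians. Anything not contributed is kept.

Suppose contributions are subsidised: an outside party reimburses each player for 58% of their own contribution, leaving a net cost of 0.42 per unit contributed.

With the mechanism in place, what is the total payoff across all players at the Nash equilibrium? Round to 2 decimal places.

With the mechanism, a contributed unit returns (6.2/8) / 0.42 = 1.8452 per unit of net cost to the contributor — now above 1 — so contributing fully is weakly dominant for every player.
At the Nash equilibrium everyone contributes 23. Group total payoff = 8 × (23 × 0.58 + 6.2 × 23) = 1247.52.

1247.52 dollars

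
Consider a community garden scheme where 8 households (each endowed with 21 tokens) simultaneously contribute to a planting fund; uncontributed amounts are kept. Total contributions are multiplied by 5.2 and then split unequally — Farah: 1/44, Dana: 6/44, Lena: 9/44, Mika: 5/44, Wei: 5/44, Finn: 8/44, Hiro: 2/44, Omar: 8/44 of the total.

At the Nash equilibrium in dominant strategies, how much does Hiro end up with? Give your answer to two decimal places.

25.96 tokens

Each unit j contributes comes back to j as 5.2 × (j's share), so j prefers to contribute only if that share exceeds 1/5.2 = 0.1923; otherwise keeping the unit dominates.
Lena alone (share 9/44) is above the threshold, contributing 21; the remaining 7 contribute 0. Total contributed: 21.
Hiro keeps 21 and receives 5.2 × 21 × 2/44 = 4.96 from the planting fund, for a payoff of 25.96.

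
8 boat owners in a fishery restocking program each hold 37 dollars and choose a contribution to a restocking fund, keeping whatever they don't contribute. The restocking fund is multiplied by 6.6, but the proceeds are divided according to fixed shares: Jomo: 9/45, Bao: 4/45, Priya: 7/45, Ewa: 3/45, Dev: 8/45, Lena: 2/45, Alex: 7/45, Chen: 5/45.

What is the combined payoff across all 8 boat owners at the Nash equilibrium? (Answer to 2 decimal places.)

1124.80 dollars

A player with share s gets back 6.6·s per unit contributed, so full contribution is dominant for anyone with s > 1/6.6 = 0.1515 and zero contribution is dominant for anyone below.
Jomo, Priya, Dev and Alex clear that bar, contributing 37 each; the remaining 4 contribute 0. Total contributed: 148.
The restocking fund pays out 6.6 × 148 = 976.80 in total (split across the unequal shares, but the aggregate is all that matters for the group sum).
The 4 free-riders keep 37 each, adding 148. Group total = 148 + 976.80 = 1124.80.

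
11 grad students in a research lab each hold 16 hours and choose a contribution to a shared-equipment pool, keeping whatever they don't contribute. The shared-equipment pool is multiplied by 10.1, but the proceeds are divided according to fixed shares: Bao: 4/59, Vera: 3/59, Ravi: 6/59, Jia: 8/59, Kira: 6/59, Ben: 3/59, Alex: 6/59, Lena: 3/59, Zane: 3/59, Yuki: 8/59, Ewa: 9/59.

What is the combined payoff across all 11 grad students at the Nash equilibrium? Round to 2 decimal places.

1049.60 hours

Each unit j contributes comes back to j as 10.1 × (j's share), so j prefers to contribute only if that share exceeds 1/10.1 = 0.0990; otherwise keeping the unit dominates.
Ravi, Jia, Kira, Alex, Yuki and Ewa are above the threshold, contributing 16 each; the remaining 5 contribute 0. Total contributed: 96.
The shared-equipment pool pays out 10.1 × 96 = 969.60 in total (split across the unequal shares, but the aggregate is all that matters for the group sum).
The 5 free-riders keep 16 each, adding 80. Group total = 80 + 969.60 = 1049.60.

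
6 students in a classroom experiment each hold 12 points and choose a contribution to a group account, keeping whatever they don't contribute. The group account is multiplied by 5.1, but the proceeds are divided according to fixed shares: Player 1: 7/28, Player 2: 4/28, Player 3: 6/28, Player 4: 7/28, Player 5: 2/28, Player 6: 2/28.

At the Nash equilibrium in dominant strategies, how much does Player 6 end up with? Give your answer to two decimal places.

Player j's private return per contributed unit is 5.1 × (j's share). Contributing is weakly dominant for j when that share is at least 1/5.1 = 0.1961, and contributing 0 is dominant otherwise.
Player 1, Player 3 and Player 4 clear that bar, contributing 12 each; the remaining 3 contribute 0. Total contributed: 36.
Player 6 keeps 12 and receives 5.1 × 36 × 2/28 = 13.11 from the group account, for a payoff of 25.11.

25.11 points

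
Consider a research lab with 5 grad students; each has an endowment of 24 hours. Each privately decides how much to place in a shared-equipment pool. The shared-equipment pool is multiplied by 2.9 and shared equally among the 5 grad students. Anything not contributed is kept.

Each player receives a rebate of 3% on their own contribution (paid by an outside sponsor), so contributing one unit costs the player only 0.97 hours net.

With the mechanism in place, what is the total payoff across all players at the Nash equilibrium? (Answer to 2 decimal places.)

120.00 hours

The effective private return is (2.9/5) / 0.97 = 0.5979, which is still under 1, so the mechanism doesn't change anyone's dominant strategy: zero contribution.
Everyone keeps their endowment and the group total is 5 × 24 = 120.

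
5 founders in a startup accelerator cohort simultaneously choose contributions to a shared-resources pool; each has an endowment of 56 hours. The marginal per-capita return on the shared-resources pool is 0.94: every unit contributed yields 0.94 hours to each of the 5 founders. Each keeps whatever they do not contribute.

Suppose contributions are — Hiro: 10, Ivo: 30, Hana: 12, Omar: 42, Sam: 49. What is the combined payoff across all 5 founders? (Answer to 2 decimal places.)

809.10 hours

Total contributed: 10 + 30 + 12 + 42 + 49 = 143; total kept: 5 × 56 − 143 = 137.
The shared-resources pool pays out 0.94 × 5 × 143 = 672.10 in aggregate.
Group total = 137 + 672.10 = 809.10.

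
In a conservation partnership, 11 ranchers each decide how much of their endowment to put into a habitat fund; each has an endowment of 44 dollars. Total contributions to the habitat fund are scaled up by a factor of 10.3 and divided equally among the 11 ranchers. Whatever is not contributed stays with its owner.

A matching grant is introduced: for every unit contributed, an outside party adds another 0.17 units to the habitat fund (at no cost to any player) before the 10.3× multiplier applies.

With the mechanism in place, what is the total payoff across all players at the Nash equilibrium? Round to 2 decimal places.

The effective private return per unit is now 10.3 × 1.17 / 11 = 1.0955 > 1, so every player's dominant strategy flips to full contribution.
So the Nash equilibrium is full contribution by all 11; the group earns 10.3 × 1.17 × 484 = 5832.68.

5832.68 dollars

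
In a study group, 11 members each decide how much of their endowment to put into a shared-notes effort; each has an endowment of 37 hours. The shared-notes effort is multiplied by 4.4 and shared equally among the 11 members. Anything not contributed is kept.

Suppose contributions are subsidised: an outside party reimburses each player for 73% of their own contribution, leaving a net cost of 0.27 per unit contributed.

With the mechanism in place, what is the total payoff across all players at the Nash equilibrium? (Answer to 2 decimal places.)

The effective private return per unit is now (4.4/11) / 0.27 = 1.4815 > 1, so every player's dominant strategy flips to full contribution.
At the Nash equilibrium everyone contributes 37. Group total payoff = 11 × (37 × 0.73 + 4.4 × 37) = 2087.91.

2087.91 hours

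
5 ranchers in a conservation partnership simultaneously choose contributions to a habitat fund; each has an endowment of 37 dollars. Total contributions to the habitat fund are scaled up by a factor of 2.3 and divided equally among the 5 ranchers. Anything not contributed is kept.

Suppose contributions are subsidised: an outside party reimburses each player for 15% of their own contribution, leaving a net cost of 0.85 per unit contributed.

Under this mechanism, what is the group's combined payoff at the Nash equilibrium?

With the mechanism, a contributed unit returns (2.3/5) / 0.85 = 0.5412 per unit of net cost — still below 1 — so contributing 0 remains dominant for every player.
At the Nash equilibrium no one contributes; group total payoff = 5 × 37 = 185.

185.00 dollars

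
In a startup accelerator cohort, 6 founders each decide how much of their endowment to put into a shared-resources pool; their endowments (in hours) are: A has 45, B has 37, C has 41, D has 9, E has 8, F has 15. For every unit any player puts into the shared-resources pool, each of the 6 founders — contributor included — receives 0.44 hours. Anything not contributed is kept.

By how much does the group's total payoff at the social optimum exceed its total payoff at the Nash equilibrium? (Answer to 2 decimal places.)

254.20 hours

The private return per contributed unit is 0.44 < 1 for everyone, so the Nash equilibrium is zero contribution and the group total is Σ E_j = 45 + 37 + 41 + 9 + 8 + 15 = 155.
Each contributed unit returns 2.640 to the group, so the social optimum is full contribution by everyone: group total = 2.640 × 155 = 409.20.
Efficiency loss = (2.640 − 1) × 155 = 254.20.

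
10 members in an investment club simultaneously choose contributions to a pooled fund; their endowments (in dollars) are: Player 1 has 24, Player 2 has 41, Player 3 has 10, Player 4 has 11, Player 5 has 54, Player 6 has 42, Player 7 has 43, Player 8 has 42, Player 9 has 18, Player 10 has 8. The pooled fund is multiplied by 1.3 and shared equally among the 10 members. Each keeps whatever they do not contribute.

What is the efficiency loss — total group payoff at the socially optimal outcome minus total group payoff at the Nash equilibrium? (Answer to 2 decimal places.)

87.90 dollars

The private return per contributed unit is 1.3/10 = 0.1300 < 1 for every player regardless of endowment, so the Nash equilibrium is zero contribution and the group total is Σ E_j = 24 + 41 + 10 + 11 + 54 + 42 + 43 + 42 + 18 + 8 = 293.
Each contributed unit returns 1.300 to the group, so the social optimum is full contribution by everyone: group total = 1.300 × 293 = 380.90.
Efficiency loss = (1.300 − 1) × 293 = 87.90.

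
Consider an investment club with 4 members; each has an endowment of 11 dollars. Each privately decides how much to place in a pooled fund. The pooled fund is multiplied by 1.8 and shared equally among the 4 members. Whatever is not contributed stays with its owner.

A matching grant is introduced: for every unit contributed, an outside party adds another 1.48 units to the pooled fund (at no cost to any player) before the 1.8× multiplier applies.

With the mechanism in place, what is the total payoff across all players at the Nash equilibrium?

Under the mechanism each unit contributed yields 1.8 × 2.48 / 4 = 1.1160 back to its contributor per unit of net cost, which exceeds 1, making full contribution the dominant choice for everyone.
So the Nash equilibrium is full contribution by all 4; the group earns 1.8 × 2.48 × 44 = 196.42.

196.42 dollars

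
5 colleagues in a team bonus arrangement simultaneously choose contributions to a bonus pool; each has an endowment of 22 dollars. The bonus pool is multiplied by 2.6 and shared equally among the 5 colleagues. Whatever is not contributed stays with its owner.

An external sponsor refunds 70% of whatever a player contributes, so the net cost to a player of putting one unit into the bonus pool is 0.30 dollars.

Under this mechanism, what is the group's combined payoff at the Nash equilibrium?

363.00 dollars

Under the mechanism each unit contributed yields (2.6/5) / 0.30 = 1.7333 back to its contributor per unit of net cost, which exceeds 1, making full contribution the dominant choice for everyone.
So the Nash equilibrium is full contribution by all 5; the group earns 5 × (22 × 0.70 + 2.6 × 22) = 363.00.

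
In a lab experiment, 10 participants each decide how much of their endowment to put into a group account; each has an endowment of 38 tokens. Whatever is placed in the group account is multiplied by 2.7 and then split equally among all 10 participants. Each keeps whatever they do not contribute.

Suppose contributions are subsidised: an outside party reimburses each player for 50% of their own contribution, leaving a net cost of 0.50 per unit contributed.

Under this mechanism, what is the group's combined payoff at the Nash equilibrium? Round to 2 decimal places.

380.00 tokens

Even with the mechanism, each unit contributed returns only (2.7/10) / 0.50 = 0.5400 per unit of net cost, so contributing nothing is still dominant.
Everyone keeps their endowment and the group total is 10 × 38 = 380.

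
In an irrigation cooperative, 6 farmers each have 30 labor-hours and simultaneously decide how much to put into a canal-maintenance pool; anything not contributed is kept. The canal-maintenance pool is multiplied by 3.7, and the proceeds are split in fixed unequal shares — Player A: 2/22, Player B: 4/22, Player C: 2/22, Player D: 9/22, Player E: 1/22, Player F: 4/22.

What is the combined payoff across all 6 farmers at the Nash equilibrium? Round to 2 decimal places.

261.00 labor-hours

Each unit j contributes comes back to j as 3.7 × (j's share), so j prefers to contribute only if that share exceeds 1/3.7 = 0.2703; otherwise keeping the unit dominates.
Player D alone (share 9/22) is above the threshold, contributing 30; the remaining 5 contribute 0. Total contributed: 30.
The canal-maintenance pool pays out 3.7 × 30 = 111.00 in total (split across the unequal shares, but the aggregate is all that matters for the group sum).
The 5 free-riders keep 30 each, adding 150. Group total = 150 + 111.00 = 261.00.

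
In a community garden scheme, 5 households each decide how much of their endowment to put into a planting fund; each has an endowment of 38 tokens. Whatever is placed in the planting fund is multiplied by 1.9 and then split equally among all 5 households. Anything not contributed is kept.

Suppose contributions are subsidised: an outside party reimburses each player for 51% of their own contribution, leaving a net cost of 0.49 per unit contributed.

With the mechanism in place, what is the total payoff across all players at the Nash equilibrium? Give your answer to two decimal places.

190.00 tokens

Even with the mechanism, each unit contributed returns only (1.9/5) / 0.49 = 0.7755 per unit of net cost, so contributing nothing is still dominant.
Everyone keeps their endowment and the group total is 5 × 38 = 190.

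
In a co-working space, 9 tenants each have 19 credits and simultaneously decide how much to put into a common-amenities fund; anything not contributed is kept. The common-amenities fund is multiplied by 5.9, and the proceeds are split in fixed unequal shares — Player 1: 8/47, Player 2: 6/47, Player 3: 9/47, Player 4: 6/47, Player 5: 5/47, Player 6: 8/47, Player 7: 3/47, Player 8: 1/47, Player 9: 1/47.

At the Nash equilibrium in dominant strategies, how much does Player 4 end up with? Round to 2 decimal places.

Player j's private return per contributed unit is 5.9 × (j's share). Contributing is weakly dominant for j when that share is at least 1/5.9 = 0.1695, and contributing 0 is dominant otherwise.
The shares above 0.1695 belong to Player 1, Player 3 and Player 6, contributing 19 each; the remaining 6 contribute 0. Total contributed: 57.
Player 4 keeps 19 and receives 5.9 × 57 × 6/47 = 42.93 from the common-amenities fund, for a payoff of 61.93.

61.93 credits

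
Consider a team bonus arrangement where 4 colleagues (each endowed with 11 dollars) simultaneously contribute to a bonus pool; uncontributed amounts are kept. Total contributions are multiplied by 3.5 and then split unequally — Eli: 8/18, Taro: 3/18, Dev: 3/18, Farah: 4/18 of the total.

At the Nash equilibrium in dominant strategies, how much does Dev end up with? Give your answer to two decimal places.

17.42 dollars

Each unit j contributes comes back to j as 3.5 × (j's share), so j prefers to contribute only if that share exceeds 1/3.5 = 0.2857; otherwise keeping the unit dominates.
The only share above 0.2857 is Eli's 8/18, contributing 11; the remaining 3 contribute 0. Total contributed: 11.
Dev keeps 11 and receives 3.5 × 11 × 3/18 = 6.42 from the bonus pool, for a payoff of 17.42.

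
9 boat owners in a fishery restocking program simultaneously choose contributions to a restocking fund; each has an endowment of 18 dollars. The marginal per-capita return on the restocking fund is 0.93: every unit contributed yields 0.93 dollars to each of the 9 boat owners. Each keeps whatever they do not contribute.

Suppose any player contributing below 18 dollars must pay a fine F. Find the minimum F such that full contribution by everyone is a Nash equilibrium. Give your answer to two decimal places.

Given the others contribute fully, the best deviation is to contribute 0 (any partial contribution still incurs the fine and gives up units whose private return 0.93 is below 1).
Deviating from 18 to 0 saves 18 dollars but forfeits the deviator's share of the drop in the restocking fund: 0.93 × 18 = 16.74.
So the deviation gain is 18 − 16.74 = 1.26, and the fine must be at least 1.26 dollars to wipe it out.

1.26 dollars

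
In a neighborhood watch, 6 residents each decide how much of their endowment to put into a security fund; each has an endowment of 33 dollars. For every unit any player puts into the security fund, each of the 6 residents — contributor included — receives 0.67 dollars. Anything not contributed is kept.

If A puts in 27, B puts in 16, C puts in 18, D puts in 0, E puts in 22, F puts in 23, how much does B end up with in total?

Total contributed: 27 + 16 + 18 + 0 + 22 + 23 = 106.
Each receives 0.67 × 106 = 71.02 from the security fund.
B keeps 33 − 16 = 17, so B's payoff is 17 + 71.02 = 88.02.

88.02 dollars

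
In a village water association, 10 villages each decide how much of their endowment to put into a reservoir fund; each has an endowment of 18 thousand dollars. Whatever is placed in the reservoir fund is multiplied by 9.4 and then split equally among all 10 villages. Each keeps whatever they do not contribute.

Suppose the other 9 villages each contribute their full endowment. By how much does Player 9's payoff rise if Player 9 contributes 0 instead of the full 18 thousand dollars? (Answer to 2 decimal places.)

Switching from a contribution of 18 to 0 lets Player 9 keep an extra 18 thousand dollars, but lowers the reservoir fund by 18, which costs Player 9 their own share of that drop: 9.4/10 × 18 = 16.92.
Net gain = 18 − 16.92 = 1.08. The private return per contributed unit (0.9400) is below 1, so free-riding is indeed the best response regardless of what the others do.

1.08 thousand dollars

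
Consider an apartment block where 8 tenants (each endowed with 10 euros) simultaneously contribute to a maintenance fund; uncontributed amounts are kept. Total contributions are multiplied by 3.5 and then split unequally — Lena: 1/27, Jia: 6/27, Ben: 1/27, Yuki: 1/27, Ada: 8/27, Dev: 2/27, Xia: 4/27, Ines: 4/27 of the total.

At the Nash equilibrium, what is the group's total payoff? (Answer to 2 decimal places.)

105.00 euros

Each unit j contributes comes back to j as 3.5 × (j's share), so j prefers to contribute only if that share exceeds 1/3.5 = 0.2857; otherwise keeping the unit dominates.
Only Ada (8/27) clears that bar, contributing 10; the remaining 7 contribute 0. Total contributed: 10.
The maintenance fund pays out 3.5 × 10 = 35.00 in total (split across the unequal shares, but the aggregate is all that matters for the group sum).
The 7 free-riders keep 10 each, adding 70. Group total = 70 + 35.00 = 105.00.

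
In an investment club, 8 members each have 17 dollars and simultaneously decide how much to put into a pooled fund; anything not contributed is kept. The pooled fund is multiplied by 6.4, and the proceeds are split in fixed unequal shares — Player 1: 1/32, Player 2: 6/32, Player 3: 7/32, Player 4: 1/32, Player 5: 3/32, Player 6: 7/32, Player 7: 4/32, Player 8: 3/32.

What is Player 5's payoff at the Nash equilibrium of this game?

Each unit j contributes comes back to j as 6.4 × (j's share), so j prefers to contribute only if that share exceeds 1/6.4 = 0.1563; otherwise keeping the unit dominates.
Player 2, Player 3 and Player 6 clear that bar, contributing 17 each; the remaining 5 contribute 0. Total contributed: 51.
Player 5 keeps 17 and receives 6.4 × 51 × 3/32 = 30.60 from the pooled fund, for a payoff of 47.60.

47.60 dollars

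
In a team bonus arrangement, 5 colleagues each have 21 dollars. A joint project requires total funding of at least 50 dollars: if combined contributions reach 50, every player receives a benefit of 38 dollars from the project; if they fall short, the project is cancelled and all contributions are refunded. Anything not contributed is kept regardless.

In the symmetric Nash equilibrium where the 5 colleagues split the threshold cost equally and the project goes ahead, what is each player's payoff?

49 dollars

Equal share of the threshold: 50/5 = 10.
At this profile no one gains by cutting their contribution: any cut drops the total below 50, the project is cancelled, contributions are refunded, and the deviator ends with 21, which is less than 21 − 10 + 38 = 49. Contributing more than 10 just wastes the excess. So contributing exactly 10 is a best response.
Each player's payoff: 21 − 10 + 38 = 49.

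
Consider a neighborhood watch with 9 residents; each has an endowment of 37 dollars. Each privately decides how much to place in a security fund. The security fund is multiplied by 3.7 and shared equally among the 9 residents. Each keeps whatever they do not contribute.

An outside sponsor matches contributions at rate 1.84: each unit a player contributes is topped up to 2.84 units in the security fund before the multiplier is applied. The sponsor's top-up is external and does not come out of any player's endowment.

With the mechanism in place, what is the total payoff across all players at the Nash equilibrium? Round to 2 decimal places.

With the mechanism, a contributed unit returns 3.7 × 2.84 / 9 = 1.1676 per unit of net cost to the contributor — now above 1 — so contributing fully is weakly dominant for every player.
So the Nash equilibrium is full contribution by all 9; the group earns 3.7 × 2.84 × 333 = 3499.16.

3499.16 dollars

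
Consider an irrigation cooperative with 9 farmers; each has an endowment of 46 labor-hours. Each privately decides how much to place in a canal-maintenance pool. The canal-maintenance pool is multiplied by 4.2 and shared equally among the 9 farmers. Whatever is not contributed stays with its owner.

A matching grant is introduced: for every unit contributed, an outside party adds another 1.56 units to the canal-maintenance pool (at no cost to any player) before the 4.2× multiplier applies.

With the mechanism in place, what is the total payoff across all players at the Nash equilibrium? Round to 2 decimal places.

The effective private return per unit is now 4.2 × 2.56 / 9 = 1.1947 > 1, so every player's dominant strategy flips to full contribution.
At the Nash equilibrium everyone contributes 46. Group total payoff = 4.2 × 2.56 × 414 = 4451.33.

4451.33 labor-hours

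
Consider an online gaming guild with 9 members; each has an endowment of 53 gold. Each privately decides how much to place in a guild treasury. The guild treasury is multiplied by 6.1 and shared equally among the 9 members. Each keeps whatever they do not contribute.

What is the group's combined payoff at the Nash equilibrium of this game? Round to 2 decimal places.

Each contributed unit returns 6.1/9 = 0.6778 to its contributor — below 1 — so contributing 0 is dominant for every player. At the Nash equilibrium everyone keeps their 53, and the group total is 9 × 53 = 477.

477.00 gold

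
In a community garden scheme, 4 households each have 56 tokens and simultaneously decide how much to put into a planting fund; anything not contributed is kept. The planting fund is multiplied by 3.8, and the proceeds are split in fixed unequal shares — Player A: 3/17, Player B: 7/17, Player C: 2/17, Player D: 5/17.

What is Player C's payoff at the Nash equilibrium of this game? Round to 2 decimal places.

106.07 tokens

For player j, contributing a unit is worthwhile iff 3.8 × (j's share) ≥ 1, i.e. iff j's share is at least 0.2632.
The shares above 0.2632 belong to Player B and Player D, contributing 56 each; the remaining 2 contribute 0. Total contributed: 112.
Player C keeps 56 and receives 3.8 × 112 × 2/17 = 50.07 from the planting fund, for a payoff of 106.07.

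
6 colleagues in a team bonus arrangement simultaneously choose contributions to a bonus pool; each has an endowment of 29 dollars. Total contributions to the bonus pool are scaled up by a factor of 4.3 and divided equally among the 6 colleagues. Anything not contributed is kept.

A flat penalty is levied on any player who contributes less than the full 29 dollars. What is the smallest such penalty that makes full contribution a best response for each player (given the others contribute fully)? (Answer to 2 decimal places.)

Given the others contribute fully, the best deviation is to contribute 0 (any partial contribution still incurs the fine and gives up units whose private return 0.7167 is below 1).
Deviating from 29 to 0 saves 29 dollars but forfeits the deviator's share of the drop in the bonus pool: 4.3/6 × 29 = 20.78.
So the deviation gain is 29 − 20.78 = 8.22, and the fine must be at least 8.22 dollars to wipe it out.

8.22 dollars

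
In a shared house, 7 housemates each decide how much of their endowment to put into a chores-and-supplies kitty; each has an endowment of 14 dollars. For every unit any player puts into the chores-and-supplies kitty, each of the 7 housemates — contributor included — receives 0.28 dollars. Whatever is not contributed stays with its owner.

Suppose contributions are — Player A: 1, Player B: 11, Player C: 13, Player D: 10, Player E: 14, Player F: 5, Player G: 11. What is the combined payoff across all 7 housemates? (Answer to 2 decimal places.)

Total contributed: 1 + 11 + 13 + 10 + 14 + 5 + 11 = 65; total kept: 7 × 14 − 65 = 33.
The chores-and-supplies kitty pays out 0.28 × 7 × 65 = 127.40 in aggregate.
Group total = 33 + 127.40 = 160.40.

160.40 dollars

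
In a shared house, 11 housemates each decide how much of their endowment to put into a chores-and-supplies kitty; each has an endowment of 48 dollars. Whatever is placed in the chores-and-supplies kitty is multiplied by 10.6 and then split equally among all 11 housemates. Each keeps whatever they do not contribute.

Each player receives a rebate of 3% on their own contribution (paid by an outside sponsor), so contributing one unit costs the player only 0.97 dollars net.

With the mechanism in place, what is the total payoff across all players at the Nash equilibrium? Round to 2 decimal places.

Even with the mechanism, each unit contributed returns only (10.6/11) / 0.97 = 0.9934 per unit of net cost, so contributing nothing is still dominant.
At the Nash equilibrium no one contributes; group total payoff = 11 × 48 = 528.

528.00 dollars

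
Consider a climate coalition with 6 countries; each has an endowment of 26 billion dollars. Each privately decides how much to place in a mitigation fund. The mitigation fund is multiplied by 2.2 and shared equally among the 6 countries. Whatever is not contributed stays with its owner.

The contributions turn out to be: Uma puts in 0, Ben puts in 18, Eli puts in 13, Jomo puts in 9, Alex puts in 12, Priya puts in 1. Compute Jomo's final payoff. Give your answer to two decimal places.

36.43 billion dollars

Total contributed: 0 + 18 + 13 + 9 + 12 + 1 = 53.
Each receives 2.2 × 53 / 6 = 19.43 from the mitigation fund.
Jomo keeps 26 − 9 = 17, so Jomo's payoff is 17 + 19.43 = 36.43.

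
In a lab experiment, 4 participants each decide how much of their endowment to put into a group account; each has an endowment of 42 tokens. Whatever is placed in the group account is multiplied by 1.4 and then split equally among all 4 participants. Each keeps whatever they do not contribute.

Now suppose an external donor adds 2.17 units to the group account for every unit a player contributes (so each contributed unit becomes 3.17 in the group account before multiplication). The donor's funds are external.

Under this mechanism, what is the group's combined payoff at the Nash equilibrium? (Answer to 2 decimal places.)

745.58 tokens

With the mechanism, a contributed unit returns 1.4 × 3.17 / 4 = 1.1095 per unit of net cost to the contributor — now above 1 — so contributing fully is weakly dominant for every player.
At the Nash equilibrium everyone contributes 42. Group total payoff = 1.4 × 3.17 × 168 = 745.58.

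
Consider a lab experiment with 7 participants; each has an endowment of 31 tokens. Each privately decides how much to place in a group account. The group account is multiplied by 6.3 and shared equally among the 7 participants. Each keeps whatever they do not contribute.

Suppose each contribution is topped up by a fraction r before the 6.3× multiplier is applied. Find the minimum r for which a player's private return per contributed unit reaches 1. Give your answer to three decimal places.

With matching at rate r, one contributed unit becomes (1 + r) in the group account and returns 6.3 × (1 + r) / 7 to the contributor.
Setting this equal to 1: 1 + r = 7/6.3 = 1.1111.
So the minimum matching rate is r = 1.1111 − 1 = 0.111.

0.111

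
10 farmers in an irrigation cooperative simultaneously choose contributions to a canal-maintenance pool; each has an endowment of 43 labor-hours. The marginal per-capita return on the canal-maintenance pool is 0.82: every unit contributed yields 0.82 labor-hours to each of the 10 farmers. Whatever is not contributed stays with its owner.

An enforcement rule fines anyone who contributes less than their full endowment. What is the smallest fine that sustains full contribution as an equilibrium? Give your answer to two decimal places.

Given the others contribute fully, the best deviation is to contribute 0 (any partial contribution still incurs the fine and gives up units whose private return 0.82 is below 1).
Deviating from 43 to 0 saves 43 labor-hours but forfeits the deviator's share of the drop in the canal-maintenance pool: 0.82 × 43 = 35.26.
So the deviation gain is 43 − 35.26 = 7.74, and the fine must be at least 7.74 labor-hours to wipe it out.

7.74 labor-hours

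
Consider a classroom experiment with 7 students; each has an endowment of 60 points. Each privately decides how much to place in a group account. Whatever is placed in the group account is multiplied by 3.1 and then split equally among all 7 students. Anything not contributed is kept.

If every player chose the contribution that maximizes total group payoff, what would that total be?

1302.00 points

Each contributed unit returns 3.100 to the group as a whole (0.4429 to each of 7 players), which exceeds 1, so the social optimum is full contribution: group total = 3.100 × 420 = 1302.00.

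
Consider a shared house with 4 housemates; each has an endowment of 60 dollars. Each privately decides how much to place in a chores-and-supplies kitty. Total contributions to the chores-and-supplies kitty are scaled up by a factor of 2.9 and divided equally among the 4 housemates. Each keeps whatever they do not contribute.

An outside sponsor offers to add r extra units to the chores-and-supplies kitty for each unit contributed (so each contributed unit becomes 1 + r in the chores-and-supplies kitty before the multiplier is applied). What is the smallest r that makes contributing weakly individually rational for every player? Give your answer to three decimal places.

With matching at rate r, one contributed unit becomes (1 + r) in the chores-and-supplies kitty and returns 2.9 × (1 + r) / 4 to the contributor.
Setting this equal to 1: 1 + r = 4/2.9 = 1.3793.
So the minimum matching rate is r = 1.3793 − 1 = 0.379.

0.379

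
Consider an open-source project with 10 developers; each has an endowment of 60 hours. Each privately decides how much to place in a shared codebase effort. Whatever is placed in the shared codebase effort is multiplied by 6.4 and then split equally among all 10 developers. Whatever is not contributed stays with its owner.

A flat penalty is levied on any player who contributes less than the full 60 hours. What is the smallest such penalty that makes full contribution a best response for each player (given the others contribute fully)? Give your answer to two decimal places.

21.60 hours

Given the others contribute fully, the best deviation is to contribute 0 (any partial contribution still incurs the fine and gives up units whose private return 0.6400 is below 1).
Deviating from 60 to 0 saves 60 hours but forfeits the deviator's share of the drop in the shared codebase effort: 6.4/10 × 60 = 38.40.
So the deviation gain is 60 − 38.40 = 21.60, and the fine must be at least 21.60 hours to wipe it out.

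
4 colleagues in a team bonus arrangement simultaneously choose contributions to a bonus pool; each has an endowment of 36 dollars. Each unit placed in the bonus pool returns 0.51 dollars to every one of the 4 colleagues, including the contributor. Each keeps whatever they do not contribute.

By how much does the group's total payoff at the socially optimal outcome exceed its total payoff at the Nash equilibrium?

The private return per contributed unit is 0.51 < 1, so contributing 0 is dominant for every player. At the Nash equilibrium everyone keeps their 36, and the group total is 4 × 36 = 144.
Each contributed unit returns 2.040 to the group as a whole (0.51 to each of 4 players), which exceeds 1, so the social optimum is full contribution: group total = 2.040 × 144 = 293.76.
Efficiency loss = 293.76 − 144 = 149.76.

149.76 dollars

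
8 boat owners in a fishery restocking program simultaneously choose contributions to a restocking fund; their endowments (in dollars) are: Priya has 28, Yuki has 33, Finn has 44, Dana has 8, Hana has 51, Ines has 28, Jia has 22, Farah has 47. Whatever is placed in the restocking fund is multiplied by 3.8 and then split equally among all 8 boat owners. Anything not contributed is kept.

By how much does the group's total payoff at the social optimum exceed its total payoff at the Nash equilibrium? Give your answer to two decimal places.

The private return per contributed unit is 3.8/8 = 0.4750 < 1 for every player regardless of endowment, so the Nash equilibrium is zero contribution and the group total is Σ E_j = 28 + 33 + 44 + 8 + 51 + 28 + 22 + 47 = 261.
Each contributed unit returns 3.800 to the group, so the social optimum is full contribution by everyone: group total = 3.800 × 261 = 991.80.
Efficiency loss = (3.800 − 1) × 261 = 730.80.

730.80 dollars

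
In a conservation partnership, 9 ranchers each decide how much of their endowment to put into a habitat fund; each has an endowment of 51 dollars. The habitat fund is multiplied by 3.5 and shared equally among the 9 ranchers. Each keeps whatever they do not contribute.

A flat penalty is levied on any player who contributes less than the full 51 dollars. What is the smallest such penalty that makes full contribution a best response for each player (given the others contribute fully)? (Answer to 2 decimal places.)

Given the others contribute fully, the best deviation is to contribute 0 (any partial contribution still incurs the fine and gives up units whose private return 0.3889 is below 1).
Deviating from 51 to 0 saves 51 dollars but forfeits the deviator's share of the drop in the habitat fund: 3.5/9 × 51 = 19.83.
So the deviation gain is 51 − 19.83 = 31.17, and the fine must be at least 31.17 dollars to wipe it out.

31.17 dollars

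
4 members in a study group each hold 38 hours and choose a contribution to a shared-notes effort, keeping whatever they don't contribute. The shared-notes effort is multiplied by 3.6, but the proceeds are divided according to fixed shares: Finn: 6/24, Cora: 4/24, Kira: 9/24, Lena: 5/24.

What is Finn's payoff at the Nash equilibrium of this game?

Player j's private return per contributed unit is 3.6 × (j's share). Contributing is weakly dominant for j when that share is at least 1/3.6 = 0.2778, and contributing 0 is dominant otherwise.
Only Kira (9/24) clears that bar, contributing 38; the remaining 3 contribute 0. Total contributed: 38.
Finn keeps 38 and receives 3.6 × 38 × 6/24 = 34.20 from the shared-notes effort, for a payoff of 72.20.

72.20 hours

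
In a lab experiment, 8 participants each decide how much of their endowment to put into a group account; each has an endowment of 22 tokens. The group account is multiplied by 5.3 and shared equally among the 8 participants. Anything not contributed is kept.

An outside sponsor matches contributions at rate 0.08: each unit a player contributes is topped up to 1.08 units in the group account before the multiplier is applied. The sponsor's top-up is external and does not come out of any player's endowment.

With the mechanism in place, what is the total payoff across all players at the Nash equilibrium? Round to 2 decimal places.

With the mechanism, a contributed unit returns 5.3 × 1.08 / 8 = 0.7155 per unit of net cost — still below 1 — so contributing 0 remains dominant for every player.
Everyone keeps their endowment and the group total is 8 × 22 = 176.

176.00 tokens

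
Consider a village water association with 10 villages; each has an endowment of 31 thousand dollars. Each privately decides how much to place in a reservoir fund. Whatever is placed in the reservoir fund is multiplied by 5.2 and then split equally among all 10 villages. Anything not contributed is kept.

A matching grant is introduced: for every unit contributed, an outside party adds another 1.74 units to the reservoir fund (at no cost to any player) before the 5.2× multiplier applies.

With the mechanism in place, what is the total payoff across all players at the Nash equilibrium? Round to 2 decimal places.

With the mechanism, a contributed unit returns 5.2 × 2.74 / 10 = 1.4248 per unit of net cost to the contributor — now above 1 — so contributing fully is weakly dominant for every player.
So the Nash equilibrium is full contribution by all 10; the group earns 5.2 × 2.74 × 310 = 4416.88.

4416.88 thousand dollars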